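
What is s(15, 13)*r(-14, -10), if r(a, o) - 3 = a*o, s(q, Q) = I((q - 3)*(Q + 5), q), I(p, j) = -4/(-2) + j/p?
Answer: 21307/72 ≈ 295.93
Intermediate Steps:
I(p, j) = 2 + j/p (I(p, j) = -4*(-½) + j/p = 2 + j/p)
s(q, Q) = 2 + q/((-3 + q)*(5 + Q)) (s(q, Q) = 2 + q/(((q - 3)*(Q + 5))) = 2 + q/(((-3 + q)*(5 + Q))) = 2 + q*(1/((-3 + q)*(5 + Q))) = 2 + q/((-3 + q)*(5 + Q)))
r(a, o) = 3 + a*o
s(15, 13)*r(-14, -10) = (2 + 15/(-15 - 3*13 + 5*15 + 13*15))*(3 - 14*(-10)) = (2 + 15/(-15 - 39 + 75 + 195))*(3 + 140) = (2 + 15/216)*143 = (2 + 15*(1/216))*143 = (2 + 5/72)*143 = (149/72)*143 = 21307/72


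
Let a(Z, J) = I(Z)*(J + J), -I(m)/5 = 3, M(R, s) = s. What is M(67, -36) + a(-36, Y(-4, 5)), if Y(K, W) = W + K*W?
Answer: 414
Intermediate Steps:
I(m) = -15 (I(m) = -5*3 = -15)
a(Z, J) = -30*J (a(Z, J) = -15*(J + J) = -30*J)
M(67, -36) + a(-36, Y(-4, 5)) = -36 - 150*(1 - 4) = -36 - 150*(-3) = -36 - 30*(-15) = -36 + 450 = 414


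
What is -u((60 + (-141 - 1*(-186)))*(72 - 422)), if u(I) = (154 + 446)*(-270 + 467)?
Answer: -118200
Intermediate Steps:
u(I) = 118200 (u(I) = 600*197 = 118200)
-u((60 + (-141 - 1*(-186)))*(72 - 422)) = -1*118200 = -118200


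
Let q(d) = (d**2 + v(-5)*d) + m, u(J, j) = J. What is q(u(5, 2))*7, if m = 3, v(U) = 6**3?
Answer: 7756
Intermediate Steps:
v(U) = 216
q(d) = 3 + d**2 + 216*d (q(d) = (d**2 + 216*d) + 3 = 3 + d**2 + 216*d)
q(u(5, 2))*7 = (3 + 5**2 + 216*5)*7 = (3 + 25 + 1080)*7 = 1108*7 = 7756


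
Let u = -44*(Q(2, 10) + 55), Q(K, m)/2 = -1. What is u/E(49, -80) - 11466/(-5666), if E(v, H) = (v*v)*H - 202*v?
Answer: 582273215/286101837 ≈ 2.0352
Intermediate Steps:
Q(K, m) = -2 (Q(K, m) = 2*(-1) = -2)
E(v, H) = -202*v + H*v**2 (E(v, H) = v**2*H - 202*v = H*v**2 - 202*v = -202*v + H*v**2)
u = -2332 (u = -44*(-2 + 55) = -44*53 = -2332)
u/E(49, -80) - 11466/(-5666) = -2332*1/(49*(-202 - 80*49)) - 11466/(-5666) = -2332*1/(49*(-202 - 3920)) - 11466*(-1/5666) = -2332/(49*(-4122)) + 5733/2833 = -2332/(-201978) + 5733/2833 = -2332*(-1/201978) + 5733/2833 = 1166/100989 + 5733/2833 = 582273215/286101837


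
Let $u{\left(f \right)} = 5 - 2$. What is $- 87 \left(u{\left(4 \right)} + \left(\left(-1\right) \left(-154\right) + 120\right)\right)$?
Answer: $-24099$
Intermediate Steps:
$u{\left(f \right)} = 3$
$- 87 \left(u{\left(4 \right)} + \left(\left(-1\right) \left(-154\right) + 120\right)\right) = - 87 \left(3 + \left(\left(-1\right) \left(-154\right) + 120\right)\right) = - 87 \left(3 + \left(154 + 120\right)\right) = - 87 \left(3 + 274\right) = \left(-87\right) 277 = -24099$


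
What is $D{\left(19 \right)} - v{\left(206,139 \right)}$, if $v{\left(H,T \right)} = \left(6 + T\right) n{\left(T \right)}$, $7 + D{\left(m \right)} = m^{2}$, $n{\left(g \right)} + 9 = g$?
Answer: $-18496$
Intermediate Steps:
$n{\left(g \right)} = -9 + g$
$D{\left(m \right)} = -7 + m^{2}$
$v{\left(H,T \right)} = \left(-9 + T\right) \left(6 + T\right)$ ($v{\left(H,T \right)} = \left(6 + T\right) \left(-9 + T\right) = \left(-9 + T\right) \left(6 + T\right)$)
$D{\left(19 \right)} - v{\left(206,139 \right)} = \left(-7 + 19^{2}\right) - \left(-9 + 139\right) \left(6 + 139\right) = \left(-7 + 361\right) - 130 \cdot 145 = 354 - 18850 = -18496$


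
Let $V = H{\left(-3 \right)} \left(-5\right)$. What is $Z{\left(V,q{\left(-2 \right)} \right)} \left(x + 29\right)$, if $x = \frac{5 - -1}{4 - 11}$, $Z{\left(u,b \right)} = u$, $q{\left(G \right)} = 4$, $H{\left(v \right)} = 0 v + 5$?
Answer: $- \frac{4925}{7} \approx -703.57$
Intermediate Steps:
$H{\left(v \right)} = 5$ ($H{\left(v \right)} = 0 + 5 = 5$)
$V = -25$ ($V = 5 \left(-5\right) = -25$)
$x = - \frac{6}{7}$ ($x = \frac{5 + \left(-7 + 8\right)}{-7} = \left(5 + 1\right) \left(- \frac{1}{7}\right) = 6 \left(- \frac{1}{7}\right) = - \frac{6}{7} \approx -0.85714$)
$Z{\left(V,q{\left(-2 \right)} \right)} \left(x + 29\right) = - 25 \left(- \frac{6}{7} + 29\right) = \left(-25\right) \frac{197}{7} = - \frac{4925}{7}$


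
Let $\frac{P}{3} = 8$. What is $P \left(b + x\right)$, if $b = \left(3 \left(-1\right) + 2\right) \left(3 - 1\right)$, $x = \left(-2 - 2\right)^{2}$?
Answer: $336$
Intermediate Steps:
$P = 24$ ($P = 3 \cdot 8 = 24$)
$x = 16$ ($x = \left(-4\right)^{2} = 16$)
$b = -2$ ($b = \left(-3 + 2\right) 2 = \left(-1\right) 2 = -2$)
$P \left(b + x\right) = 24 \left(-2 + 16\right) = 24 \cdot 14 = 336$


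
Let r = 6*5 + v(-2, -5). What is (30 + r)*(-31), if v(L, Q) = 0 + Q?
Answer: -1705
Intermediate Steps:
v(L, Q) = Q
r = 25 (r = 6*5 - 5 = 30 - 5 = 25)
(30 + r)*(-31) = (30 + 25)*(-31) = 55*(-31) = -1705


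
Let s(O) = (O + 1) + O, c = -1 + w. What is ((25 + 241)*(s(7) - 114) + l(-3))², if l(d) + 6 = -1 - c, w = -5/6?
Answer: 24975061225/36 ≈ 6.9375e+8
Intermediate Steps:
w = -⅚ (w = -5*⅙ = -⅚ ≈ -0.83333)
c = -11/6 (c = -1 - ⅚ = -11/6 ≈ -1.8333)
l(d) = -31/6 (l(d) = -6 + (-1 - 1*(-11/6)) = -6 + (-1 + 11/6) = -6 + ⅚ = -31/6)
s(O) = 1 + 2*O (s(O) = (1 + O) + O = 1 + 2*O)
((25 + 241)*(s(7) - 114) + l(-3))² = ((25 + 241)*((1 + 2*7) - 114) - 31/6)² = (266*((1 + 14) - 114) - 31/6)² = (266*(15 - 114) - 31/6)² = (266*(-99) - 31/6)² = (-26334 - 31/6)² = (-158035/6)² = 24975061225/36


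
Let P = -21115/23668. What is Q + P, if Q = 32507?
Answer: 769354561/23668 ≈ 32506.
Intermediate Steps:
P = -21115/23668 (P = -21115*1/23668 = -21115/23668 ≈ -0.89213)
Q + P = 32507 - 21115/23668 = 769354561/23668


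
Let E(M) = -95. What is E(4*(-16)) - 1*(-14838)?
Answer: 14743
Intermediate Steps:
E(4*(-16)) - 1*(-14838) = -95 - 1*(-14838) = -95 + 14838 = 14743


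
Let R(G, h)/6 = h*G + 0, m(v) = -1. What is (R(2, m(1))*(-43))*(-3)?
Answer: -1548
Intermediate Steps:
R(G, h) = 6*G*h (R(G, h) = 6*(h*G + 0) = 6*(G*h + 0) = 6*(G*h) = 6*G*h)
(R(2, m(1))*(-43))*(-3) = ((6*2*(-1))*(-43))*(-3) = -12*(-43)*(-3) = 516*(-3) = -1548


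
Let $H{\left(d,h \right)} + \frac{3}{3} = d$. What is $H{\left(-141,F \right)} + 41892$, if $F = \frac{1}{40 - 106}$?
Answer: $41750$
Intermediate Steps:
$F = - \frac{1}{66}$ ($F = \frac{1}{-66} = - \frac{1}{66} \approx -0.015152$)
$H{\left(d,h \right)} = -1 + d$
$H{\left(-141,F \right)} + 41892 = \left(-1 - 141\right) + 41892 = -142 + 41892 = 41750$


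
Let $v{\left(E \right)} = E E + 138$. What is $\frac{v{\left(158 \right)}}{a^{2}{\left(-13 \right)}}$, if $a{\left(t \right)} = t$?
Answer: $\frac{25102}{169} \approx 148.53$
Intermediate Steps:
$v{\left(E \right)} = 138 + E^{2}$ ($v{\left(E \right)} = E^{2} + 138 = 138 + E^{2}$)
$\frac{v{\left(158 \right)}}{a^{2}{\left(-13 \right)}} = \frac{138 + 158^{2}}{\left(-13\right)^{2}} = \frac{138 + 24964}{169} = 25102 \cdot \frac{1}{169} = \frac{25102}{169}$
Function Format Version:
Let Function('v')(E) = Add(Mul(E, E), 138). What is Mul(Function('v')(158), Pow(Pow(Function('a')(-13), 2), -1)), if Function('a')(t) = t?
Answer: Rational(25102, 169) ≈ 148.53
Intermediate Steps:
Function('v')(E) = Add(138, Pow(E, 2)) (Function('v')(E) = Add(Pow(E, 2), 138) = Add(138, Pow(E, 2)))
Mul(Function('v')(158), Pow(Pow(Function('a')(-13), 2), -1)) = Mul(Add(138, Pow(158, 2)), Pow(Pow(-13, 2), -1)) = Mul(Add(138, 24964), Pow(169, -1)) = Mul(25102, Rational(1, 169)) = Rational(25102, 169)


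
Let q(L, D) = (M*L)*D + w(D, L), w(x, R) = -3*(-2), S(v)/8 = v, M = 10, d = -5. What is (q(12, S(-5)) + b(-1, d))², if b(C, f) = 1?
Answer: 22972849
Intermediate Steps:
S(v) = 8*v
w(x, R) = 6
q(L, D) = 6 + 10*D*L (q(L, D) = (10*L)*D + 6 = 10*D*L + 6 = 6 + 10*D*L)
(q(12, S(-5)) + b(-1, d))² = ((6 + 10*(8*(-5))*12) + 1)² = ((6 + 10*(-40)*12) + 1)² = ((6 - 4800) + 1)² = (-4794 + 1)² = (-4793)² = 22972849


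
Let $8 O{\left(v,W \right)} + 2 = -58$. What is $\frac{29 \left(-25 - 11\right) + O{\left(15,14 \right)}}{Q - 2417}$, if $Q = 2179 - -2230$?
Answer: $- \frac{701}{1328} \approx -0.52786$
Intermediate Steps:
$O{\left(v,W \right)} = - \frac{15}{2}$ ($O{\left(v,W \right)} = - \frac{1}{4} + \frac{1}{8} \left(-58\right) = - \frac{1}{4} - \frac{29}{4} = - \frac{15}{2}$)
$Q = 4409$ ($Q = 2179 + 2230 = 4409$)
$\frac{29 \left(-25 - 11\right) + O{\left(15,14 \right)}}{Q - 2417} = \frac{29 \left(-25 - 11\right) - \frac{15}{2}}{4409 - 2417} = \frac{29 \left(-36\right) - \frac{15}{2}}{1992} = \left(-1044 - \frac{15}{2}\right) \frac{1}{1992} = \left(- \frac{2103}{2}\right) \frac{1}{1992} = - \frac{701}{1328}$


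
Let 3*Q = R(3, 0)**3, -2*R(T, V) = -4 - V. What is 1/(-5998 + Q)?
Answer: -3/17986 ≈ -0.00016680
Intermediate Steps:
R(T, V) = 2 + V/2 (R(T, V) = -(-4 - V)/2 = 2 + V/2)
Q = 8/3 (Q = (2 + (1/2)*0)**3/3 = (2 + 0)**3/3 = (1/3)*2**3 = (1/3)*8 = 8/3 ≈ 2.6667)
1/(-5998 + Q) = 1/(-5998 + 8/3) = 1/(-17986/3) = -3/17986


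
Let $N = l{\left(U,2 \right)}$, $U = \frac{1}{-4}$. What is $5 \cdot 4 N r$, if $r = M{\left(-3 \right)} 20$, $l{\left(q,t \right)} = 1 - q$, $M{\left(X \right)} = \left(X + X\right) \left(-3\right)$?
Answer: $9000$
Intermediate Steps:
$M{\left(X \right)} = - 6 X$ ($M{\left(X \right)} = 2 X \left(-3\right) = - 6 X$)
$U = - \frac{1}{4} \approx -0.25$
$N = \frac{5}{4}$ ($N = 1 - - \frac{1}{4} = 1 + \frac{1}{4} = \frac{5}{4} \approx 1.25$)
$r = 360$ ($r = \left(-6\right) \left(-3\right) 20 = 18 \cdot 20 = 360$)
$5 \cdot 4 N r = 5 \cdot 4 \cdot \frac{5}{4} \cdot 360 = 20 \cdot \frac{5}{4} \cdot 360 = 25 \cdot 360 = 9000$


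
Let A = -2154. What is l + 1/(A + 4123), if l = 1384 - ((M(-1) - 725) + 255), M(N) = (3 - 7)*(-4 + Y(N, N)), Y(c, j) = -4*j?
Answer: 3650527/1969 ≈ 1854.0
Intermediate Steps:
M(N) = 16 + 16*N (M(N) = (3 - 7)*(-4 - 4*N) = -4*(-4 - 4*N) = 16 + 16*N)
l = 1854 (l = 1384 - (((16 + 16*(-1)) - 725) + 255) = 1384 - (((16 - 16) - 725) + 255) = 1384 - ((0 - 725) + 255) = 1384 - (-725 + 255) = 1384 - 1*(-470) = 1384 + 470 = 1854)
l + 1/(A + 4123) = 1854 + 1/(-2154 + 4123) = 1854 + 1/1969 = 3650527/1969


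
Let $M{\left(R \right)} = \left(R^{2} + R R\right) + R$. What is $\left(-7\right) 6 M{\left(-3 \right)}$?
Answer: $-630$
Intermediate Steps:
$M{\left(R \right)} = R + 2 R^{2}$ ($M{\left(R \right)} = \left(R^{2} + R^{2}\right) + R = 2 R^{2} + R = R + 2 R^{2}$)
$\left(-7\right) 6 M{\left(-3 \right)} = \left(-7\right) 6 \left(- 3 \left(1 + 2 \left(-3\right)\right)\right) = - 42 \left(- 3 \left(1 - 6\right)\right) = - 42 \left(\left(-3\right) \left(-5\right)\right) = \left(-42\right) 15 = -630$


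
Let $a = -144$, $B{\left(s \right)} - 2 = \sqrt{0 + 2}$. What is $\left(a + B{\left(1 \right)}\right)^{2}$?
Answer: $\left(142 - \sqrt{2}\right)^{2} \approx 19764.0$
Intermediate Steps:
$B{\left(s \right)} = 2 + \sqrt{2}$ ($B{\left(s \right)} = 2 + \sqrt{0 + 2} = 2 + \sqrt{2}$)
$\left(a + B{\left(1 \right)}\right)^{2} = \left(-144 + \left(2 + \sqrt{2}\right)\right)^{2} = \left(-142 + \sqrt{2}\right)^{2}$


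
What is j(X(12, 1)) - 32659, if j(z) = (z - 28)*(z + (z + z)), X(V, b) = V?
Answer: -33235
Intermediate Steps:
j(z) = 3*z*(-28 + z) (j(z) = (-28 + z)*(z + 2*z) = (-28 + z)*(3*z) = 3*z*(-28 + z))
j(X(12, 1)) - 32659 = 3*12*(-28 + 12) - 32659 = 3*12*(-16) - 32659 = -576 - 32659 = -33235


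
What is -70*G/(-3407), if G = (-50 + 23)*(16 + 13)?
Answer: -54810/3407 ≈ -16.087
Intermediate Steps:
G = -783 (G = -27*29 = -783)
-70*G/(-3407) = -70*(-783)/(-3407) = 54810*(-1/3407) = -54810/3407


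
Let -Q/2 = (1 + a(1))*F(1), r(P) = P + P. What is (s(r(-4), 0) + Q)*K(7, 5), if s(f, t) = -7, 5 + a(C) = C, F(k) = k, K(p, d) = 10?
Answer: -10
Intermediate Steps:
a(C) = -5 + C
r(P) = 2*P
Q = 6 (Q = -2*(1 + (-5 + 1)) = -2*(1 - 4) = -(-6) = -2*(-3) = 6)
(s(r(-4), 0) + Q)*K(7, 5) = (-7 + 6)*10 = -1*10 = -10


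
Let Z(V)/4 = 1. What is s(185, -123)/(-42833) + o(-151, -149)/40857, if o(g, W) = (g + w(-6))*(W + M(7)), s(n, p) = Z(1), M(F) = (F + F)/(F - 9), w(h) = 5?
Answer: 325133660/583342627 ≈ 0.55736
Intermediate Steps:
Z(V) = 4 (Z(V) = 4*1 = 4)
M(F) = 2*F/(-9 + F) (M(F) = (2*F)/(-9 + F) = 2*F/(-9 + F))
s(n, p) = 4
o(g, W) = (-7 + W)*(5 + g) (o(g, W) = (g + 5)*(W + 2*7/(-9 + 7)) = (5 + g)*(W + 2*7/(-2)) = (5 + g)*(W + 2*7*(-1/2)) = (5 + g)*(W - 7) = (5 + g)*(-7 + W) = (-7 + W)*(5 + g))
s(185, -123)/(-42833) + o(-151, -149)/40857 = 4/(-42833) + (-35 - 7*(-151) + 5*(-149) - 149*(-151))/40857 = 4*(-1/42833) + (-35 + 1057 - 745 + 22499)*(1/40857) = -4/42833 + 22776*(1/40857) = -4/42833 + 7592/13619 = 325133660/583342627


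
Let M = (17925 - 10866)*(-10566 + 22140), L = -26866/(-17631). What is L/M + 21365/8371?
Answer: 15387799185372038/6029078681930733 ≈ 2.5523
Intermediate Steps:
L = 26866/17631 (L = -26866*(-1/17631) = 26866/17631 ≈ 1.5238)
M = 81700866 (M = 7059*11574 = 81700866)
L/M + 21365/8371 = (26866/17631)/81700866 + 21365/8371 = (26866/17631)*(1/81700866) + 21365*(1/8371) = 13433/720233984223 + 21365/8371 = 15387799185372038/6029078681930733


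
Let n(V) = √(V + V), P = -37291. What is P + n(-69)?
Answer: -37291 + I*√138 ≈ -37291.0 + 11.747*I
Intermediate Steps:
n(V) = √2*√V (n(V) = √(2*V) = √2*√V)
P + n(-69) = -37291 + √2*√(-69) = -37291 + √2*(I*√69) = -37291 + I*√138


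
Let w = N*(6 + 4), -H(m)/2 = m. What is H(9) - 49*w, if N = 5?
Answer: -2468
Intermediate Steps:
H(m) = -2*m
w = 50 (w = 5*(6 + 4) = 5*10 = 50)
H(9) - 49*w = -2*9 - 49*50 = -18 - 2450 = -2468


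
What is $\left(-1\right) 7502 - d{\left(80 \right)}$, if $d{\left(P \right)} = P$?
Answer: $-7582$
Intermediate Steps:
$\left(-1\right) 7502 - d{\left(80 \right)} = \left(-1\right) 7502 - 80 = -7502 - 80 = -7582$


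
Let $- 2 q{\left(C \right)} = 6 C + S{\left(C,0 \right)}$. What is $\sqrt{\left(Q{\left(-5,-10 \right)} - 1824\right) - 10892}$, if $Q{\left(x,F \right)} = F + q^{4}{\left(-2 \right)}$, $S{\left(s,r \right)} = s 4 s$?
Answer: $i \sqrt{12710} \approx 112.74 i$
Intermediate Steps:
$S{\left(s,r \right)} = 4 s^{2}$ ($S{\left(s,r \right)} = 4 s s = 4 s^{2}$)
$q{\left(C \right)} = - 3 C - 2 C^{2}$ ($q{\left(C \right)} = - \frac{6 C + 4 C^{2}}{2} = - \frac{4 C^{2} + 6 C}{2} = - 3 C - 2 C^{2}$)
$Q{\left(x,F \right)} = 16 + F$ ($Q{\left(x,F \right)} = F + \left(- 2 \left(-3 - -4\right)\right)^{4} = F + \left(- 2 \left(-3 + 4\right)\right)^{4} = F + \left(\left(-2\right) 1\right)^{4} = F + \left(-2\right)^{4} = F + 16 = 16 + F$)
$\sqrt{\left(Q{\left(-5,-10 \right)} - 1824\right) - 10892} = \sqrt{\left(\left(16 - 10\right) - 1824\right) - 10892} = \sqrt{\left(6 - 1824\right) - 10892} = \sqrt{-1818 - 10892} = \sqrt{-12710} = i \sqrt{12710}$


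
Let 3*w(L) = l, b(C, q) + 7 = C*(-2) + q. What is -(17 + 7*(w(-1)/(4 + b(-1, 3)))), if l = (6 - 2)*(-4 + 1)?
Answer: -3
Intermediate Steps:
l = -12 (l = 4*(-3) = -12)
b(C, q) = -7 + q - 2*C (b(C, q) = -7 + (C*(-2) + q) = -7 + (-2*C + q) = -7 + (q - 2*C) = -7 + q - 2*C)
w(L) = -4 (w(L) = (⅓)*(-12) = -4)
-(17 + 7*(w(-1)/(4 + b(-1, 3)))) = -(17 + 7*(-4/(4 + (-7 + 3 - 2*(-1))))) = -(17 + 7*(-4/(4 + (-7 + 3 + 2)))) = -(17 + 7*(-4/(4 - 2))) = -(17 + 7*(-4/2)) = -(17 + 7*(-4*½)) = -(17 + 7*(-2)) = -(17 - 14) = -1*3 = -3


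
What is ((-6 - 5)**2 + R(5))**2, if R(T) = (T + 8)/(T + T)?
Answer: 1495729/100 ≈ 14957.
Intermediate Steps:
R(T) = (8 + T)/(2*T) (R(T) = (8 + T)/((2*T)) = (8 + T)*(1/(2*T)) = (8 + T)/(2*T))
((-6 - 5)**2 + R(5))**2 = ((-6 - 5)**2 + (1/2)*(8 + 5)/5)**2 = ((-11)**2 + (1/2)*(1/5)*13)**2 = (121 + 13/10)**2 = (1223/10)**2 = 1495729/100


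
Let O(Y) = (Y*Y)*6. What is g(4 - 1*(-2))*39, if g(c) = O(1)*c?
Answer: 1404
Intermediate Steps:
O(Y) = 6*Y² (O(Y) = Y²*6 = 6*Y²)
g(c) = 6*c (g(c) = (6*1²)*c = (6*1)*c = 6*c)
g(4 - 1*(-2))*39 = (6*(4 - 1*(-2)))*39 = (6*(4 + 2))*39 = (6*6)*39 = 36*39 = 1404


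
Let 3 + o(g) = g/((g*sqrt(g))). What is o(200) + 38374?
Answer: 38371 + sqrt(2)/20 ≈ 38371.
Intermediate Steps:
o(g) = -3 + 1/sqrt(g) (o(g) = -3 + g/((g*sqrt(g))) = -3 + g/(g**(3/2)) = -3 + g/g**(3/2) = -3 + 1/sqrt(g))
o(200) + 38374 = (-3 + 1/sqrt(200)) + 38374 = (-3 + sqrt(2)/20) + 38374 = 38371 + sqrt(2)/20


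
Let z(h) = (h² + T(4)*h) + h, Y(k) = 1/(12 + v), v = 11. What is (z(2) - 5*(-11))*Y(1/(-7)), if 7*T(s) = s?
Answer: 435/161 ≈ 2.7019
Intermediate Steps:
T(s) = s/7
Y(k) = 1/23 (Y(k) = 1/(12 + 11) = 1/23)
z(h) = h² + 11*h/7 (z(h) = (h² + ((⅐)*4)*h) + h = (h² + 4*h/7) + h = h² + 11*h/7)
(z(2) - 5*(-11))*Y(1/(-7)) = ((⅐)*2*(11 + 7*2) - 5*(-11))*(1/23) = ((⅐)*2*(11 + 14) + 55)*(1/23) = ((⅐)*2*25 + 55)*(1/23) = (50/7 + 55)*(1/23) = (435/7)*(1/23) = 435/161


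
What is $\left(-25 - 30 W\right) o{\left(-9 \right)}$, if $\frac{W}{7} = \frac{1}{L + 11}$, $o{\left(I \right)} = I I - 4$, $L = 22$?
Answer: $-2415$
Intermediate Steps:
$o{\left(I \right)} = -4 + I^{2}$ ($o{\left(I \right)} = I^{2} - 4 = -4 + I^{2}$)
$W = \frac{7}{33}$ ($W = \frac{7}{22 + 11} = \frac{7}{33} \approx 0.21212$)
$\left(-25 - 30 W\right) o{\left(-9 \right)} = \left(-25 - \frac{70}{11}\right) \left(-4 + \left(-9\right)^{2}\right) = \left(-25 - \frac{70}{11}\right) \left(-4 + 81\right) = \left(- \frac{345}{11}\right) 77 = -2415$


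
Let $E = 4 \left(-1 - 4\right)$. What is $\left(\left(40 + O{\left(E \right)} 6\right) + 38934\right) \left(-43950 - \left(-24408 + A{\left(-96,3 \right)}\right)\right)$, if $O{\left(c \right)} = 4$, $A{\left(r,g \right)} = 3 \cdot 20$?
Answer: $-764438796$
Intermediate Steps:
$A{\left(r,g \right)} = 60$
$E = -20$ ($E = 4 \left(-5\right) = -20$)
$\left(\left(40 + O{\left(E \right)} 6\right) + 38934\right) \left(-43950 - \left(-24408 + A{\left(-96,3 \right)}\right)\right) = \left(\left(40 + 4 \cdot 6\right) + 38934\right) \left(-43950 + \left(24408 - 60\right)\right) = \left(\left(40 + 24\right) + 38934\right) \left(-43950 + \left(24408 - 60\right)\right) = \left(64 + 38934\right) \left(-43950 + 24348\right) = 38998 \left(-19602\right) = -764438796$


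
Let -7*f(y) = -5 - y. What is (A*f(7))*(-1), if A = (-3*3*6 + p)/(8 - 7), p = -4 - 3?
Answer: 732/7 ≈ 104.57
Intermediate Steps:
f(y) = 5/7 + y/7 (f(y) = -(-5 - y)/7 = 5/7 + y/7)
p = -7
A = -61 (A = (-3*3*6 - 7)/(8 - 7) = (-9*6 - 7)/1 = (-54 - 7)*1 = -61*1 = -61)
(A*f(7))*(-1) = -61*(5/7 + (⅐)*7)*(-1) = -61*(5/7 + 1)*(-1) = -61*12/7*(-1) = -732/7*(-1) = 732/7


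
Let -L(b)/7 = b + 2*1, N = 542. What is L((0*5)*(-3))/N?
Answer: -7/271 ≈ -0.025830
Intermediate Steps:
L(b) = -14 - 7*b (L(b) = -7*(b + 2*1) = -7*(b + 2) = -7*(2 + b) = -14 - 7*b)
L((0*5)*(-3))/N = (-14 - 7*0*5*(-3))/542 = (-14 - 0*(-3))*(1/542) = (-14 - 7*0)*(1/542) = (-14 + 0)*(1/542) = -14*1/542 = -7/271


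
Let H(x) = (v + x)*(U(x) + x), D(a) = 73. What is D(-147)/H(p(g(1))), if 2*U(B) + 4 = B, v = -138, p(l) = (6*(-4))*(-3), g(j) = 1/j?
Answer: -73/6996 ≈ -0.010435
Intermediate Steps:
p(l) = 72 (p(l) = -24*(-3) = 72)
U(B) = -2 + B/2
H(x) = (-138 + x)*(-2 + 3*x/2) (H(x) = (-138 + x)*((-2 + x/2) + x) = (-138 + x)*(-2 + 3*x/2))
D(-147)/H(p(g(1))) = 73/(276 - 209*72 + (3/2)*72²) = 73/(276 - 15048 + (3/2)*5184) = 73/(276 - 15048 + 7776) = 73/(-6996) = 73*(-1/6996) = -73/6996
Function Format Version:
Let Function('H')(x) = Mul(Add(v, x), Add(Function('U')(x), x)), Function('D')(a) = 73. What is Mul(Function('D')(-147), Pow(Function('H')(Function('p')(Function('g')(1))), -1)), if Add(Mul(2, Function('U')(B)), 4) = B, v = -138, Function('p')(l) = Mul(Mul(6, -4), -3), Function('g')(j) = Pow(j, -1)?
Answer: Rational(-73, 6996) ≈ -0.010435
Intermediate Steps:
Function('p')(l) = 72 (Function('p')(l) = Mul(-24, -3) = 72)
Function('U')(B) = Add(-2, Mul(Rational(1, 2), B))
Function('H')(x) = Mul(Add(-138, x), Add(-2, Mul(Rational(3, 2), x))) (Function('H')(x) = Mul(Add(-138, x), Add(Add(-2, Mul(Rational(1, 2), x)), x)) = Mul(Add(-138, x), Add(-2, Mul(Rational(3, 2), x))))
Mul(Function('D')(-147), Pow(Function('H')(Function('p')(Function('g')(1))), -1)) = Mul(73, Pow(Add(276, Mul(-209, 72), Mul(Rational(3, 2), Pow(72, 2))), -1)) = Mul(73, Pow(Add(276, -15048, Mul(Rational(3, 2), 5184)), -1)) = Mul(73, Pow(Add(276, -15048, 7776), -1)) = Mul(73, Pow(-6996, -1)) = Mul(73, Rational(-1, 6996)) = Rational(-73, 6996)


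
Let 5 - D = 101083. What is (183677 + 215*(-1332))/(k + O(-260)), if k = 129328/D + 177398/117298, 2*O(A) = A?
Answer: 304418040175133/384637755605 ≈ 791.44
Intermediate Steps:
O(A) = A/2
D = -101078 (D = 5 - 1*101083 = 5 - 101083 = -101078)
k = 690279825/2964061811 (k = 129328/(-101078) + 177398/117298 = 129328*(-1/101078) + 177398*(1/117298) = -64664/50539 + 88699/58649 = 690279825/2964061811 ≈ 0.23288)
(183677 + 215*(-1332))/(k + O(-260)) = (183677 + 215*(-1332))/(690279825/2964061811 + (½)*(-260)) = (183677 - 286380)/(690279825/2964061811 - 130) = -102703/(-384637755605/2964061811) = -102703*(-2964061811/384637755605) = 304418040175133/384637755605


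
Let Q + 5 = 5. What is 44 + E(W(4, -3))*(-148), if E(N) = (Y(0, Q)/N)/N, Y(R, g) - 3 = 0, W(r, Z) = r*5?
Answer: 4289/100 ≈ 42.890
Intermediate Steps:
W(r, Z) = 5*r
Q = 0 (Q = -5 + 5 = 0)
Y(R, g) = 3 (Y(R, g) = 3 + 0 = 3)
E(N) = 3/N² (E(N) = (3/N)/N = 3/N²)
44 + E(W(4, -3))*(-148) = 44 + (3/(5*4)²)*(-148) = 44 + (3/20²)*(-148) = 44 + (3*(1/400))*(-148) = 44 + (3/400)*(-148) = 44 - 111/100 = 4289/100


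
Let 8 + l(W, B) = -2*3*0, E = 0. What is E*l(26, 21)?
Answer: 0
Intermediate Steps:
l(W, B) = -8 (l(W, B) = -8 - 2*3*0 = -8 - 6*0 = -8 + 0 = -8)
E*l(26, 21) = 0*(-8) = 0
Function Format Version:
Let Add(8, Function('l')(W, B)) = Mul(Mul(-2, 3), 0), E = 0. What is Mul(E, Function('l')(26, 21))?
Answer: 0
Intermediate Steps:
Function('l')(W, B) = -8 (Function('l')(W, B) = Add(-8, Mul(Mul(-2, 3), 0)) = Add(-8, Mul(-6, 0)) = Add(-8, 0) = -8)
Mul(E, Function('l')(26, 21)) = Mul(0, -8) = 0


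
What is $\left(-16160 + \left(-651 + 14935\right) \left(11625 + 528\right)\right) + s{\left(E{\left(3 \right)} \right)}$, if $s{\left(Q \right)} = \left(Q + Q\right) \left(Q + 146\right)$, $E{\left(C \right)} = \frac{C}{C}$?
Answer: $173577586$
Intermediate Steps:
$E{\left(C \right)} = 1$
$s{\left(Q \right)} = 2 Q \left(146 + Q\right)$
$\left(-16160 + \left(-651 + 14935\right) \left(11625 + 528\right)\right) + s{\left(E{\left(3 \right)} \right)} = \left(-16160 + \left(-651 + 14935\right) \left(11625 + 528\right)\right) + 2 \cdot 1 \left(146 + 1\right) = \left(-16160 + 14284 \cdot 12153\right) + 2 \cdot 1 \cdot 147 = \left(-16160 + 173593452\right) + 294 = 173577292 + 294 = 173577586$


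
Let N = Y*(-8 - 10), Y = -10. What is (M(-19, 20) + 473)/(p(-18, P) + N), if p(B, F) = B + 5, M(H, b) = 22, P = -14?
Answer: 495/167 ≈ 2.9641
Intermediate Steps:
p(B, F) = 5 + B
N = 180 (N = -10*(-8 - 10) = -10*(-18) = 180)
(M(-19, 20) + 473)/(p(-18, P) + N) = (22 + 473)/((5 - 18) + 180) = 495/(-13 + 180) = 495/167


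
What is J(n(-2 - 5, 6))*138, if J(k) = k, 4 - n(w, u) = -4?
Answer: 1104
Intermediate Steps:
n(w, u) = 8 (n(w, u) = 4 - 1*(-4) = 4 + 4 = 8)
J(n(-2 - 5, 6))*138 = 8*138 = 1104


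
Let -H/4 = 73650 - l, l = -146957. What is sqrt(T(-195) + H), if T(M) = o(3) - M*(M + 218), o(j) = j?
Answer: 2*I*sqrt(219485) ≈ 936.98*I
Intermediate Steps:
H = -882428 (H = -4*(73650 - 1*(-146957)) = -4*(73650 + 146957) = -4*220607 = -882428)
T(M) = 3 - M*(218 + M) (T(M) = 3 - M*(M + 218) = 3 - M*(218 + M))
sqrt(T(-195) + H) = sqrt((3 - 1*(-195)**2 - 218*(-195)) - 882428) = sqrt((3 - 1*38025 + 42510) - 882428) = sqrt((3 - 38025 + 42510) - 882428) = sqrt(4488 - 882428) = sqrt(-877940) = 2*I*sqrt(219485)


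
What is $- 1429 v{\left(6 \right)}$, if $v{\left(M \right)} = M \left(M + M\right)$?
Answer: $-102888$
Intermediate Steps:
$v{\left(M \right)} = 2 M^{2}$ ($v{\left(M \right)} = M 2 M = 2 M^{2}$)
$- 1429 v{\left(6 \right)} = - 1429 \cdot 2 \cdot 6^{2} = - 1429 \cdot 2 \cdot 36 = \left(-1429\right) 72 = -102888$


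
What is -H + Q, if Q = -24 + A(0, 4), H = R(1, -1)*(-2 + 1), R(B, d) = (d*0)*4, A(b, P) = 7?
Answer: -17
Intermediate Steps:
R(B, d) = 0 (R(B, d) = 0*4 = 0)
H = 0 (H = 0*(-2 + 1) = 0*(-1) = 0)
Q = -17 (Q = -24 + 7 = -17)
-H + Q = -1*0 - 17 = 0 - 17 = -17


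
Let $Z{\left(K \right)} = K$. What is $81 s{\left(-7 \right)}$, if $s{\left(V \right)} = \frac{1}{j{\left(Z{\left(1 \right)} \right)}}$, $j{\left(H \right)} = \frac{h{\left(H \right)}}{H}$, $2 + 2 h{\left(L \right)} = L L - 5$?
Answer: $-27$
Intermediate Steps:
$h{\left(L \right)} = - \frac{7}{2} + \frac{L^{2}}{2}$ ($h{\left(L \right)} = -1 + \frac{L L - 5}{2} = -1 + \frac{L^{2} - 5}{2} = -1 + \frac{-5 + L^{2}}{2} = -1 + \left(- \frac{5}{2} + \frac{L^{2}}{2}\right) = - \frac{7}{2} + \frac{L^{2}}{2}$)
$j{\left(H \right)} = \frac{- \frac{7}{2} + \frac{H^{2}}{2}}{H}$
$s{\left(V \right)} = - \frac{1}{3}$ ($s{\left(V \right)} = \frac{1}{\frac{1}{2} \cdot 1^{-1} \left(-7 + 1^{2}\right)} = \frac{1}{\frac{1}{2} \cdot 1 \left(-7 + 1\right)} = \frac{1}{\frac{1}{2} \cdot 1 \left(-6\right)} = \frac{1}{-3} = - \frac{1}{3}$)
$81 s{\left(-7 \right)} = 81 \left(- \frac{1}{3}\right) = -27$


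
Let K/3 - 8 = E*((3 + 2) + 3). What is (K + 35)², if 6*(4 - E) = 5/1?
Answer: 18225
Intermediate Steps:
E = 19/6 (E = 4 - 5/(6*1) = 4 - 5/6 = 4 - ⅙*5 = 4 - ⅚ = 19/6 ≈ 3.1667)
K = 100 (K = 24 + 3*(19*((3 + 2) + 3)/6) = 24 + 3*(19*(5 + 3)/6) = 24 + 3*((19/6)*8) = 24 + 3*(76/3) = 24 + 76 = 100)
(K + 35)² = (100 + 35)² = 135² = 18225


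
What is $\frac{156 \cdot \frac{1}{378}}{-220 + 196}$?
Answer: $- \frac{13}{756} \approx -0.017196$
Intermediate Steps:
$\frac{156 \cdot \frac{1}{378}}{-220 + 196} = \frac{156 \cdot \frac{1}{378}}{-24} = \left(- \frac{1}{24}\right) \frac{26}{63} = - \frac{13}{756}$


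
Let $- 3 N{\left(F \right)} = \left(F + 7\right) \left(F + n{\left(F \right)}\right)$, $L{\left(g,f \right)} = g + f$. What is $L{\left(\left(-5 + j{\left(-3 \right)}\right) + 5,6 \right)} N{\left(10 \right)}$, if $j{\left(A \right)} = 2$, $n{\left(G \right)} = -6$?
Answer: $- \frac{544}{3} \approx -181.33$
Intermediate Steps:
$L{\left(g,f \right)} = f + g$
$N{\left(F \right)} = - \frac{\left(-6 + F\right) \left(7 + F\right)}{3}$ ($N{\left(F \right)} = - \frac{\left(F + 7\right) \left(F - 6\right)}{3} = - \frac{\left(7 + F\right) \left(-6 + F\right)}{3} = - \frac{\left(-6 + F\right) \left(7 + F\right)}{3}$)
$L{\left(\left(-5 + j{\left(-3 \right)}\right) + 5,6 \right)} N{\left(10 \right)} = \left(6 + \left(\left(-5 + 2\right) + 5\right)\right) \left(14 - \frac{10}{3} - \frac{10^{2}}{3}\right) = \left(6 + \left(-3 + 5\right)\right) \left(14 - \frac{10}{3} - \frac{100}{3}\right) = \left(6 + 2\right) \left(14 - \frac{10}{3} - \frac{100}{3}\right) = 8 \left(- \frac{68}{3}\right) = - \frac{544}{3}$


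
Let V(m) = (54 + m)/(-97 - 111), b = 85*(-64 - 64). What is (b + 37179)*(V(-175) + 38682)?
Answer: 16277011471/16 ≈ 1.0173e+9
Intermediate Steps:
b = -10880 (b = 85*(-128) = -10880)
V(m) = -27/104 - m/208 (V(m) = (54 + m)/(-208) = (54 + m)*(-1/208) = -27/104 - m/208)
(b + 37179)*(V(-175) + 38682) = (-10880 + 37179)*((-27/104 - 1/208*(-175)) + 38682) = 26299*((-27/104 + 175/208) + 38682) = 26299*(121/208 + 38682) = 26299*(8045977/208) = 16277011471/16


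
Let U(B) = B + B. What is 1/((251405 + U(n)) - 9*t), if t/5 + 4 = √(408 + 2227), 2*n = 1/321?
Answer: 25923570306/6521431702297921 + 4636845*√2635/6521431702297921 ≈ 4.0116e-6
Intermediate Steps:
n = 1/642 (n = (½)/321 = (½)*(1/321) = 1/642 ≈ 0.0015576)
t = -20 + 5*√2635 (t = -20 + 5*√(408 + 2227) = -20 + 5*√2635 ≈ 236.66)
U(B) = 2*B
1/((251405 + U(n)) - 9*t) = 1/((251405 + 2*(1/642)) - 9*(-20 + 5*√2635)) = 1/((251405 + 1/321) + (180 - 45*√2635)) = 1/(80701006/321 + (180 - 45*√2635)) = 1/(80758786/321 - 45*√2635)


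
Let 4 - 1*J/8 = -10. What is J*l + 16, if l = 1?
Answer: 128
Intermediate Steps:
J = 112 (J = 32 - 8*(-10) = 32 + 80 = 112)
J*l + 16 = 112*1 + 16 = 112 + 16 = 128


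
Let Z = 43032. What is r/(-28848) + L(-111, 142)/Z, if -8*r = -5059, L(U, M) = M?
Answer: -7705315/413795712 ≈ -0.018621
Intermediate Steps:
r = 5059/8 (r = -1/8*(-5059) = 5059/8 ≈ 632.38)
r/(-28848) + L(-111, 142)/Z = (5059/8)/(-28848) + 142/43032 = (5059/8)*(-1/28848) + 142*(1/43032) = -5059/230784 + 71/21516 = -7705315/413795712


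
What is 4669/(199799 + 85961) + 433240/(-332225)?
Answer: -978012031/759492928 ≈ -1.2877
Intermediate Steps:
4669/(199799 + 85961) + 433240/(-332225) = 4669/285760 + 433240*(-1/332225) = 4669*(1/285760) - 86648/66445 = 4669/285760 - 86648/66445 = -978012031/759492928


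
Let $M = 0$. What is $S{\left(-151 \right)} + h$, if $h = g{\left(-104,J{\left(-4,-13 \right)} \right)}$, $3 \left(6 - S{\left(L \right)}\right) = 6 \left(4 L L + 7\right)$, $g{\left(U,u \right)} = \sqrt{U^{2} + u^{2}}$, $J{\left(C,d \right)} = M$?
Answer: $-182312$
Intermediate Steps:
$J{\left(C,d \right)} = 0$
$S{\left(L \right)} = -8 - 8 L^{2}$ ($S{\left(L \right)} = 6 - \frac{6 \left(4 L L + 7\right)}{3} = 6 - \frac{6 \left(4 L^{2} + 7\right)}{3} = 6 - \frac{6 \left(7 + 4 L^{2}\right)}{3} = 6 - \frac{42 + 24 L^{2}}{3} = 6 - \left(14 + 8 L^{2}\right) = -8 - 8 L^{2}$)
$h = 104$ ($h = \sqrt{\left(-104\right)^{2} + 0^{2}} = \sqrt{10816 + 0} = \sqrt{10816} = 104$)
$S{\left(-151 \right)} + h = \left(-8 - 8 \left(-151\right)^{2}\right) + 104 = \left(-8 - 182408\right) + 104 = -182416 + 104 = -182312$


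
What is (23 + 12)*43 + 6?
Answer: 1511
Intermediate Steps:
(23 + 12)*43 + 6 = 35*43 + 6 = 1505 + 6 = 1511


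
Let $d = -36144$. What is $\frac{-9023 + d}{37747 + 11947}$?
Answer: $- \frac{45167}{49694} \approx -0.9089$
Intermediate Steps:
$\frac{-9023 + d}{37747 + 11947} = \frac{-9023 - 36144}{37747 + 11947} = - \frac{45167}{49694}$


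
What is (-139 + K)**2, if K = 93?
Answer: 2116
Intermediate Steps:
(-139 + K)**2 = (-139 + 93)**2 = (-46)**2 = 2116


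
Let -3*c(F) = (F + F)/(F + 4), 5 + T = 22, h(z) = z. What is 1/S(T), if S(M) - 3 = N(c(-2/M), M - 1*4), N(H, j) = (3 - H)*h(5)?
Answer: 99/1772 ≈ 0.055869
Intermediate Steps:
T = 17 (T = -5 + 22 = 17)
c(F) = -2*F/(3*(4 + F)) (c(F) = -(F + F)/(3*(F + 4)) = -2*F/(3*(4 + F)))
N(H, j) = 15 - 5*H (N(H, j) = (3 - H)*5 = 15 - 5*H)
S(M) = 18 - 20/(M*(12 - 6/M)) (S(M) = 3 + (15 - (-10)*(-2/M)/(12 + 3*(-2/M))) = 3 + (15 - (-10)*(-2/M)/(12 - 6/M)) = 3 + (15 - 20/(M*(12 - 6/M))) = 18 - 20/(M*(12 - 6/M)))
1/S(T) = 1/(4*(-16 + 27*17)/(3*(-1 + 2*17))) = 1/(4*(-16 + 459)/(3*(-1 + 34))) = 1/((4/3)*443/33) = 1/((4/3)*(1/33)*443) = 1/(1772/99) = 99/1772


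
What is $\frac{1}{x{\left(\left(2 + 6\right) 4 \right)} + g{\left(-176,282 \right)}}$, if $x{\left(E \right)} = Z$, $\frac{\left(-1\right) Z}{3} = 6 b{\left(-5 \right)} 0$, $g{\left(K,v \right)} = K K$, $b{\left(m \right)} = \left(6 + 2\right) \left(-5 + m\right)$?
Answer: $\frac{1}{30976} \approx 3.2283 \cdot 10^{-5}$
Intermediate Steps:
$b{\left(m \right)} = -40 + 8 m$ ($b{\left(m \right)} = 8 \left(-5 + m\right) = -40 + 8 m$)
$g{\left(K,v \right)} = K^{2}$
$Z = 0$ ($Z = - 3 \cdot 6 \left(-40 + 8 \left(-5\right)\right) 0 = - 3 \cdot 6 \left(-40 - 40\right) 0 = - 3 \cdot 6 \left(-80\right) 0 = - 3 \left(\left(-480\right) 0\right) = \left(-3\right) 0 = 0$)
$x{\left(E \right)} = 0$
$\frac{1}{x{\left(\left(2 + 6\right) 4 \right)} + g{\left(-176,282 \right)}} = \frac{1}{0 + \left(-176\right)^{2}} = \frac{1}{0 + 30976} = \frac{1}{30976}$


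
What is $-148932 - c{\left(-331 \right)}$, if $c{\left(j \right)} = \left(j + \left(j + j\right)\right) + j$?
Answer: $-147608$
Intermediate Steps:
$c{\left(j \right)} = 4 j$ ($c{\left(j \right)} = \left(j + 2 j\right) + j = 3 j + j = 4 j$)
$-148932 - c{\left(-331 \right)} = -148932 - 4 \left(-331\right) = -148932 - -1324 = -148932 + 1324 = -147608$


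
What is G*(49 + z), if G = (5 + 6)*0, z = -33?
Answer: 0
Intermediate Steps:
G = 0 (G = 11*0 = 0)
G*(49 + z) = 0*(49 - 33) = 0*16 = 0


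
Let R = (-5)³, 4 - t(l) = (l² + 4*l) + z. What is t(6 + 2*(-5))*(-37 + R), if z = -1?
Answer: -810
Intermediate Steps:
t(l) = 5 - l² - 4*l (t(l) = 4 - ((l² + 4*l) - 1) = 4 - (-1 + l² + 4*l) = 4 + (1 - l² - 4*l) = 5 - l² - 4*l)
R = -125
t(6 + 2*(-5))*(-37 + R) = (5 - (6 + 2*(-5))² - 4*(6 + 2*(-5)))*(-37 - 125) = (5 - (6 - 10)² - 4*(6 - 10))*(-162) = (5 - 1*(-4)² - 4*(-4))*(-162) = (5 - 1*16 + 16)*(-162) = (5 - 16 + 16)*(-162) = 5*(-162) = -810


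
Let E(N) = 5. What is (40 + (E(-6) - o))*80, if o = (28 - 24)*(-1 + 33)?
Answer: -6640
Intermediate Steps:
o = 128 (o = 4*32 = 128)
(40 + (E(-6) - o))*80 = (40 + (5 - 1*128))*80 = (40 + (5 - 128))*80 = (40 - 123)*80 = -83*80 = -6640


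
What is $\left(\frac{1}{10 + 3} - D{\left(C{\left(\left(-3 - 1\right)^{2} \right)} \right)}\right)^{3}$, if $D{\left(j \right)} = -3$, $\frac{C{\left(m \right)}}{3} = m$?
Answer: $\frac{64000}{2197} \approx 29.131$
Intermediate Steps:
$C{\left(m \right)} = 3 m$
$\left(\frac{1}{10 + 3} - D{\left(C{\left(\left(-3 - 1\right)^{2} \right)} \right)}\right)^{3} = \left(\frac{1}{10 + 3} - -3\right)^{3} = \left(\frac{1}{13} + 3\right)^{3} = \left(\frac{40}{13}\right)^{3} = \frac{64000}{2197}$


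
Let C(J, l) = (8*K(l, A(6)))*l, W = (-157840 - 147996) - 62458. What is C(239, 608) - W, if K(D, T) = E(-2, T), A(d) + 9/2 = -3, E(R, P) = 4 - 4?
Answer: 368294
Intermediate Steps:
E(R, P) = 0
A(d) = -15/2 (A(d) = -9/2 - 3 = -15/2)
K(D, T) = 0
W = -368294 (W = -305836 - 62458 = -368294)
C(J, l) = 0 (C(J, l) = (8*0)*l = 0*l = 0)
C(239, 608) - W = 0 - 1*(-368294) = 0 + 368294 = 368294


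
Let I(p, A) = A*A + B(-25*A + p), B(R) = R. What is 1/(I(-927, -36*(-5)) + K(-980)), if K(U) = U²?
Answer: 1/987373 ≈ 1.0128e-6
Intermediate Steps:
I(p, A) = p + A² - 25*A (I(p, A) = A*A + (-25*A + p) = A² + (p - 25*A) = p + A² - 25*A)
1/(I(-927, -36*(-5)) + K(-980)) = 1/((-927 + (-36*(-5))² - (-900)*(-5)) + (-980)²) = 1/((-927 + 180² - 25*180) + 960400) = 1/((-927 + 32400 - 4500) + 960400) = 1/(26973 + 960400) = 1/987373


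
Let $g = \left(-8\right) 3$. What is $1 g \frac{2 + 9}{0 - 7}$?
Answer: $\frac{264}{7} \approx 37.714$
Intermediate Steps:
$g = -24$
$1 g \frac{2 + 9}{0 - 7} = 1 \left(-24\right) \frac{2 + 9}{0 - 7} = - 24 \frac{11}{-7} = - 24 \cdot 11 \left(- \frac{1}{7}\right) = \left(-24\right) \left(- \frac{11}{7}\right) = \frac{264}{7}$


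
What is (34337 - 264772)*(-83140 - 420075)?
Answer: 115958348525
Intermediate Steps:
(34337 - 264772)*(-83140 - 420075) = -230435*(-503215) = 115958348525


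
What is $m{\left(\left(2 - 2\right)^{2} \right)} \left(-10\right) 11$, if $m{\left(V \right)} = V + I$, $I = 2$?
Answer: $-220$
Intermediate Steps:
$m{\left(V \right)} = 2 + V$ ($m{\left(V \right)} = V + 2 = 2 + V$)
$m{\left(\left(2 - 2\right)^{2} \right)} \left(-10\right) 11 = \left(2 + \left(2 - 2\right)^{2}\right) \left(-10\right) 11 = \left(2 + 0^{2}\right) \left(-10\right) 11 = \left(2 + 0\right) \left(-10\right) 11 = 2 \left(-10\right) 11 = \left(-20\right) 11 = -220$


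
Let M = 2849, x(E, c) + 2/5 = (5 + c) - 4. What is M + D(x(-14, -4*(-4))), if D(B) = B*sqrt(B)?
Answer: 2849 + 83*sqrt(415)/25 ≈ 2916.6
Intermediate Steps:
x(E, c) = 3/5 + c (x(E, c) = -2/5 + ((5 + c) - 4) = -2/5 + (1 + c) = 3/5 + c)
D(B) = B**(3/2)
M + D(x(-14, -4*(-4))) = 2849 + (3/5 - 4*(-4))**(3/2) = 2849 + (3/5 + 16)**(3/2) = 2849 + (83/5)**(3/2) = 2849 + 83*sqrt(415)/25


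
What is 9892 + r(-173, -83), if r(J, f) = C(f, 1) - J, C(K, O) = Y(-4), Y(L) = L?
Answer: 10061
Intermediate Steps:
C(K, O) = -4
r(J, f) = -4 - J
9892 + r(-173, -83) = 9892 + (-4 - 1*(-173)) = 9892 + (-4 + 173) = 9892 + 169 = 10061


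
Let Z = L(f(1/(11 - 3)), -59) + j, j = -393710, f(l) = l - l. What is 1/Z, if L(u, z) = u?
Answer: -1/393710 ≈ -2.5399e-6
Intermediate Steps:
f(l) = 0
Z = -393710 (Z = 0 - 393710 = -393710)
1/Z = 1/(-393710) = -1/393710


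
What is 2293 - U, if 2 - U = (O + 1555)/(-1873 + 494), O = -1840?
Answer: 3159574/1379 ≈ 2291.2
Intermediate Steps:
U = 2473/1379 (U = 2 - (-1840 + 1555)/(-1873 + 494) = 2 - (-285)/(-1379) = 2 - (-285)*(-1)/1379 = 2 - 1*285/1379 = 2 - 285/1379 = 2473/1379 ≈ 1.7933)
2293 - U = 2293 - 1*2473/1379 = 2293 - 2473/1379 = 3159574/1379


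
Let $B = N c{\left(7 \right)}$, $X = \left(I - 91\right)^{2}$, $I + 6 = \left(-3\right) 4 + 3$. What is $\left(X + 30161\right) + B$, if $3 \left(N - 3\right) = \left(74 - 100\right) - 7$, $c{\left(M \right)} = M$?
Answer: $41341$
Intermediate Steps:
$I = -15$ ($I = -6 + \left(\left(-3\right) 4 + 3\right) = -6 + \left(-12 + 3\right) = -6 - 9 = -15$)
$N = -8$ ($N = 3 + \frac{\left(74 - 100\right) - 7}{3} = 3 + \frac{-26 - 7}{3} = 3 + \frac{1}{3} \left(-33\right) = 3 - 11 = -8$)
$X = 11236$ ($X = \left(-15 - 91\right)^{2} = \left(-106\right)^{2} = 11236$)
$B = -56$ ($B = \left(-8\right) 7 = -56$)
$\left(X + 30161\right) + B = \left(11236 + 30161\right) - 56 = 41397 - 56 = 41341$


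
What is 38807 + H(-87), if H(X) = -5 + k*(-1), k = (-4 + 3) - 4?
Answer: 38807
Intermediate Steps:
k = -5 (k = -1 - 4 = -5)
H(X) = 0 (H(X) = -5 - 5*(-1) = -5 + 5 = 0)
38807 + H(-87) = 38807 + 0 = 38807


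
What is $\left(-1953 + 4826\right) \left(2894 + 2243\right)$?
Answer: $14758601$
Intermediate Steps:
$\left(-1953 + 4826\right) \left(2894 + 2243\right) = 2873 \cdot 5137 = 14758601$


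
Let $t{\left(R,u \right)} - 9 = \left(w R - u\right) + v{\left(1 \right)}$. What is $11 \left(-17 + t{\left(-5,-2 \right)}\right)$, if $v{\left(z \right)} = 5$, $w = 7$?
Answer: $-396$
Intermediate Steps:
$t{\left(R,u \right)} = 14 - u + 7 R$ ($t{\left(R,u \right)} = 9 + \left(\left(7 R - u\right) + 5\right) = 9 + \left(\left(- u + 7 R\right) + 5\right) = 9 + \left(5 - u + 7 R\right) = 14 - u + 7 R$)
$11 \left(-17 + t{\left(-5,-2 \right)}\right) = 11 \left(-17 + \left(14 - -2 + 7 \left(-5\right)\right)\right) = 11 \left(-17 + \left(14 + 2 - 35\right)\right) = 11 \left(-17 - 19\right) = 11 \left(-36\right) = -396$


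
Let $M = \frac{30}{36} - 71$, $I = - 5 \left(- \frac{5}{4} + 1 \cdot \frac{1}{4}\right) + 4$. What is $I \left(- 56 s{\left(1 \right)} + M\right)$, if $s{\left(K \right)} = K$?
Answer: $- \frac{2271}{2} \approx -1135.5$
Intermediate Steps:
$I = 9$ ($I = - 5 \left(\left(-5\right) \frac{1}{4} + 1 \cdot \frac{1}{4}\right) + 4 = - 5 \left(- \frac{5}{4} + \frac{1}{4}\right) + 4 = \left(-5\right) \left(-1\right) + 4 = 5 + 4 = 9$)
$M = - \frac{421}{6}$ ($M = 30 \cdot \frac{1}{36} - 71 = \frac{5}{6} - 71 = - \frac{421}{6} \approx -70.167$)
$I \left(- 56 s{\left(1 \right)} + M\right) = 9 \left(\left(-56\right) 1 - \frac{421}{6}\right) = 9 \left(-56 - \frac{421}{6}\right) = 9 \left(- \frac{757}{6}\right) = - \frac{2271}{2}$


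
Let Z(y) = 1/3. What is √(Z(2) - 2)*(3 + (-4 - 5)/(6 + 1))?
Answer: 4*I*√15/7 ≈ 2.2131*I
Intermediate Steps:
Z(y) = ⅓
√(Z(2) - 2)*(3 + (-4 - 5)/(6 + 1)) = √(⅓ - 2)*(3 + (-4 - 5)/(6 + 1)) = √(-5/3)*(3 - 9/7) = (I*√15/3)*(3 - 9*⅐) = (I*√15/3)*(3 - 9/7) = (I*√15/3)*(12/7) = 4*I*√15/7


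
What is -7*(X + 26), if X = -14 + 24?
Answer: -252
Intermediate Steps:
X = 10
-7*(X + 26) = -7*(10 + 26) = -7*36 = -252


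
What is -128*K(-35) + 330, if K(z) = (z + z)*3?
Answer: 27210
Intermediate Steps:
K(z) = 6*z (K(z) = (2*z)*3 = 6*z)
-128*K(-35) + 330 = -768*(-35) + 330 = -128*(-210) + 330 = 26880 + 330 = 27210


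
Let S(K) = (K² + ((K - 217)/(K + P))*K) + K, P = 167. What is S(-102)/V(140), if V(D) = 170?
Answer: 20652/325 ≈ 63.545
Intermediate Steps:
S(K) = K + K² + K*(-217 + K)/(167 + K) (S(K) = (K² + ((K - 217)/(K + 167))*K) + K = (K² + ((-217 + K)/(167 + K))*K) + K = (K² + K*(-217 + K)/(167 + K)) + K = K + K² + K*(-217 + K)/(167 + K))
S(-102)/V(140) = -102*(-50 + (-102)² + 169*(-102))/(167 - 102)/170 = -102*(-50 + 10404 - 17238)/65*(1/170) = -102*1/65*(-6884)*(1/170) = (702168/65)*(1/170) = 20652/325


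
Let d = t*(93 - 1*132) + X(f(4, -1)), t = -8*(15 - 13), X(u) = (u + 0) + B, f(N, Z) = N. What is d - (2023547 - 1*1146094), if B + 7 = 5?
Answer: -876827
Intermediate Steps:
B = -2 (B = -7 + 5 = -2)
X(u) = -2 + u (X(u) = (u + 0) - 2 = u - 2 = -2 + u)
t = -16 (t = -8*2 = -16)
d = 626 (d = -16*(93 - 1*132) + (-2 + 4) = -16*(93 - 132) + 2 = -16*(-39) + 2 = 624 + 2 = 626)
d - (2023547 - 1*1146094) = 626 - (2023547 - 1*1146094) = 626 - (2023547 - 1146094) = 626 - 1*877453 = 626 - 877453 = -876827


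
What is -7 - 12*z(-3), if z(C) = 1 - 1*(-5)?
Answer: -79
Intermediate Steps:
z(C) = 6 (z(C) = 1 + 5 = 6)
-7 - 12*z(-3) = -7 - 12*6 = -7 - 72 = -79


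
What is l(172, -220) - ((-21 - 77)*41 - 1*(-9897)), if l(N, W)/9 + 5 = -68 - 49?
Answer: -6977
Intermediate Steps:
l(N, W) = -1098 (l(N, W) = -45 + 9*(-68 - 49) = -45 + 9*(-117) = -45 - 1053 = -1098)
l(172, -220) - ((-21 - 77)*41 - 1*(-9897)) = -1098 - ((-21 - 77)*41 - 1*(-9897)) = -1098 - (-98*41 + 9897) = -1098 - (-4018 + 9897) = -1098 - 1*5879 = -1098 - 5879 = -6977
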